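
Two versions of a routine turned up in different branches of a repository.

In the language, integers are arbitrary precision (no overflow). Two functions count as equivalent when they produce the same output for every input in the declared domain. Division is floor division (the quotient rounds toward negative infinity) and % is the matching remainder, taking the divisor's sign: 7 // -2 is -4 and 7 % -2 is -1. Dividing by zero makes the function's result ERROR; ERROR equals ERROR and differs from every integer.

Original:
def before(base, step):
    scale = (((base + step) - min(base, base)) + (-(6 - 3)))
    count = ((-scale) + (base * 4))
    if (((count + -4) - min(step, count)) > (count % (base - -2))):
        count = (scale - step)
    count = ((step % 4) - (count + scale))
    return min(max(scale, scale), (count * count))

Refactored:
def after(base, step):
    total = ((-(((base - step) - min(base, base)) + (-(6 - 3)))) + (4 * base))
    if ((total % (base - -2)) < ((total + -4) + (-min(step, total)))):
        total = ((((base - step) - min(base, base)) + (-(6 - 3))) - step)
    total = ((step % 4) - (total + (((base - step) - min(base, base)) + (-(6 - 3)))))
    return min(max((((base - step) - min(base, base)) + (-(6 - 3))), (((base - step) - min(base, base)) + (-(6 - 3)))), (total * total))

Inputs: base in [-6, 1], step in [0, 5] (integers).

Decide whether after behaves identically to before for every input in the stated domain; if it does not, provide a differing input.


Take base=-6, step=1.
before: scale := -2 | count := -22 | (((count + -4) - min(step, count)) > (count % (base - -2))): false | count := 25 | result -2
after: total := -20 | ((total % (base - -2)) < ((total + -4) + (-min(step, total)))): false | total := 25 | result -4
-2 against -4: the behavior changed.
verdict: not equivalent; witness: base=-6, step=1


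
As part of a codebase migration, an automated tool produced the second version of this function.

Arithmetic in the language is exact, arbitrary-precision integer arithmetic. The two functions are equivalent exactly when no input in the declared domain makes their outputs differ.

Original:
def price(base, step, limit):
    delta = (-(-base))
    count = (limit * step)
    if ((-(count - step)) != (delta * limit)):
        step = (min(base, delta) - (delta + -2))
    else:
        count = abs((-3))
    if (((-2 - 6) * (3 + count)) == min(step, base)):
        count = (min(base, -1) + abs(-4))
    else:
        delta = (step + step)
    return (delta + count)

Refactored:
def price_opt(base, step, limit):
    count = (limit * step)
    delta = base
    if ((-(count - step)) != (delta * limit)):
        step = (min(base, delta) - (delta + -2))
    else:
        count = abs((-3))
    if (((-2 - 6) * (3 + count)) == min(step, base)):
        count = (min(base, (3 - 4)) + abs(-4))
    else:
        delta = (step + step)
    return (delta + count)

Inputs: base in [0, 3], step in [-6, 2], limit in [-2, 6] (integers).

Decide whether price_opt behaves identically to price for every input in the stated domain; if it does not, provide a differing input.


Side by side, the visible changes include: arithmetic usage differs, plus constant usage differs.
One worked example (base=0, step=-4, limit=5) — price: delta := 0 | count := -20 | ((-(count - step)) != (delta * limit)): true | step := 2 | (((-2 - 6) * (3 + count)) == min(step, base)): false | delta := 4 | result -16; price_opt: count := -20 | delta := 0 | ((-(count - step)) != (delta * limit)): true | step := 2 | (((-2 - 6) * (3 + count)) == min(step, base)): false | delta := 4 | result -16; agreement on -16.
Checked all 324 inputs in the declared domain: the outputs agree on every one.
verdict: equivalent


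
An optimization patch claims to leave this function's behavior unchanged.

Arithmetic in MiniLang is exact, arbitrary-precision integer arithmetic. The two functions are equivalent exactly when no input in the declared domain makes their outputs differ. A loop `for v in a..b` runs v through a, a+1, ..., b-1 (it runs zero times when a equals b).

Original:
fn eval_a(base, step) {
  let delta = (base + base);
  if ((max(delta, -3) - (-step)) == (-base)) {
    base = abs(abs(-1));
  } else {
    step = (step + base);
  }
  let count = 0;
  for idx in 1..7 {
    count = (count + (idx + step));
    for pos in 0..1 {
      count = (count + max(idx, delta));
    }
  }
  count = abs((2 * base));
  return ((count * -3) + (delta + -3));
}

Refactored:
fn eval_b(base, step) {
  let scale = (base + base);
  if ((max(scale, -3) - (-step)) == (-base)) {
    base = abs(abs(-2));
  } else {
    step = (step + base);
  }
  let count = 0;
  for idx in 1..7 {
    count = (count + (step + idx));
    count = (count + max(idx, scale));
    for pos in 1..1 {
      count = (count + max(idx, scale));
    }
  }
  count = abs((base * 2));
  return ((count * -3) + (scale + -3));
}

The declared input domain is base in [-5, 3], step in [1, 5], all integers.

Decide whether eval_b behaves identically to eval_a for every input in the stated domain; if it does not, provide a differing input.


Consider the input base=-2, step=5.
eval_a: delta := -4 | ((max(delta, -3) - (-step)) == (-base)): true | base := 1 | count := 0 | iter idx=1: | count := 6 | iter pos=0: | count := 7 | iter idx=2: | count := 14 | iter pos=0: | count := 16 | iter idx=3: | count := 24 | iter pos=0: | count := 27 | iter idx=4: | count := 36 | iter pos=0: | count := 40 | iter idx=5: | count := 50 | iter pos=0: | count := 55 | iter idx=6: | count := 66 | iter pos=0: | count := 72 | count := 2 | result -13
eval_b: scale := -4 | ((max(scale, -3) - (-step)) == (-base)): true | base := 2 | count := 0 | iter idx=1: | count := 6 | count := 7 | loop over pos: empty range | iter idx=2: | count := 14 | count := 16 | loop over pos: empty range | iter idx=3: | count := 24 | count := 27 | loop over pos: empty range | iter idx=4: | count := 36 | count := 40 | loop over pos: empty range | iter idx=5: | count := 50 | count := 55 | loop over pos: empty range | iter idx=6: | count := 66 | count := 72 | loop over pos: empty range | count := 4 | result -19
-13 != -19, so the rewrite changes behavior.
verdict: not equivalent; witness: base=-2, step=5


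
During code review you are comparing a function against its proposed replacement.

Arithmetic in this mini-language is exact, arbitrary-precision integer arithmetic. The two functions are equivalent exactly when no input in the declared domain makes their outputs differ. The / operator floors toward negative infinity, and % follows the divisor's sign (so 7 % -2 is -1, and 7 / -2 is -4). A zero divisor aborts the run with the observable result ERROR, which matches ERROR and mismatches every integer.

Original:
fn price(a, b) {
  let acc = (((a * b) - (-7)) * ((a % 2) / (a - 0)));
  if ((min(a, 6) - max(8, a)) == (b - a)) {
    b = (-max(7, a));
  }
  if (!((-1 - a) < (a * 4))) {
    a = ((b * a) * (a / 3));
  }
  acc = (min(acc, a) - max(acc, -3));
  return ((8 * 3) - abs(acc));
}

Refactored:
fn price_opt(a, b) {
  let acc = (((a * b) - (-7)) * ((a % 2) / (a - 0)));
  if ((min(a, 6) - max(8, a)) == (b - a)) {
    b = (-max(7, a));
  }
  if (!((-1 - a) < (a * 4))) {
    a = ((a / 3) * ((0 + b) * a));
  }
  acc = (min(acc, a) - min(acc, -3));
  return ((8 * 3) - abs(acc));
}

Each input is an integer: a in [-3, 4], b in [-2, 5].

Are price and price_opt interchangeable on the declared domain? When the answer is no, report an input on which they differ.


Consider the input a=-3, b=-2.
price: acc becomes -13; next ((min(a, 6) - max(8, a)) == (b - a)) evaluates to false; next (!((-1 - a) < (a * 4))) evaluates to true; next a becomes -6; next acc becomes -10; next final value 14
price_opt: acc becomes -13; next ((min(a, 6) - max(8, a)) == (b - a)) evaluates to false; next (!((-1 - a) < (a * 4))) evaluates to true; next a becomes -6; next acc becomes 0; next final value 24
14 != 24, so the rewrite changes behavior.
verdict: not equivalent; witness: a=-3, b=-2


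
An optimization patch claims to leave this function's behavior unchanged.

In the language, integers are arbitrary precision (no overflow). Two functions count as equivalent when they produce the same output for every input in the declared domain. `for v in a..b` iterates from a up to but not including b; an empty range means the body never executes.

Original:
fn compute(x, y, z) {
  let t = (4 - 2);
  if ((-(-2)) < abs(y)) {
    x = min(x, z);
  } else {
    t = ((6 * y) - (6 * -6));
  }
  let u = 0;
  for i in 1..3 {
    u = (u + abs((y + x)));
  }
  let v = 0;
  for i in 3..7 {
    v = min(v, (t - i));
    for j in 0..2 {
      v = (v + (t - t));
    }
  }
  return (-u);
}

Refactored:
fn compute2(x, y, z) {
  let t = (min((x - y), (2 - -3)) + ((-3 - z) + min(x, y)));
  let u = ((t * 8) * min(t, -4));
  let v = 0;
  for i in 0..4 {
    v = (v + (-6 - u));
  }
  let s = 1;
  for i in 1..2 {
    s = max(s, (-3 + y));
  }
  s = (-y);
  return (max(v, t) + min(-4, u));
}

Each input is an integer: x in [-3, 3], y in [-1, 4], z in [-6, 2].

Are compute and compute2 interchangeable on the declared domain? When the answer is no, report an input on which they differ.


Try x=-3, y=-1, z=-6.
compute: t becomes 2; next ((-(-2)) < abs(y)) evaluates to false; next t becomes 30; next u becomes 0; next at i=1:; next u becomes 4; next at i=2:; next u becomes 8; next v becomes 0; next at i=3:; next v becomes 0; next at j=0:; next v becomes 0; next at j=1:; next v becomes 0; next at i=4:; next v becomes 0; next at j=0:; next v becomes 0; next at j=1:; next v becomes 0; next at i=5:; next v becomes 0; next at j=0:; next v becomes 0; next at j=1:; next v becomes 0; next at i=6:; next v becomes 0; next at j=0:; next v becomes 0; next at j=1:; next v becomes 0; next final value -8
compute2: t becomes -2; next u becomes 64; next v becomes 0; next at i=0:; next v becomes -70; next at i=1:; next v becomes -140; next at i=2:; next v becomes -210; next at i=3:; next v becomes -280; next s becomes 1; next at i=1:; next s becomes 1; next s becomes 1; next final value -6
-8 and -6 differ, so these are not the same function on this domain.
verdict: not equivalent; witness: x=-3, y=-1, z=-6


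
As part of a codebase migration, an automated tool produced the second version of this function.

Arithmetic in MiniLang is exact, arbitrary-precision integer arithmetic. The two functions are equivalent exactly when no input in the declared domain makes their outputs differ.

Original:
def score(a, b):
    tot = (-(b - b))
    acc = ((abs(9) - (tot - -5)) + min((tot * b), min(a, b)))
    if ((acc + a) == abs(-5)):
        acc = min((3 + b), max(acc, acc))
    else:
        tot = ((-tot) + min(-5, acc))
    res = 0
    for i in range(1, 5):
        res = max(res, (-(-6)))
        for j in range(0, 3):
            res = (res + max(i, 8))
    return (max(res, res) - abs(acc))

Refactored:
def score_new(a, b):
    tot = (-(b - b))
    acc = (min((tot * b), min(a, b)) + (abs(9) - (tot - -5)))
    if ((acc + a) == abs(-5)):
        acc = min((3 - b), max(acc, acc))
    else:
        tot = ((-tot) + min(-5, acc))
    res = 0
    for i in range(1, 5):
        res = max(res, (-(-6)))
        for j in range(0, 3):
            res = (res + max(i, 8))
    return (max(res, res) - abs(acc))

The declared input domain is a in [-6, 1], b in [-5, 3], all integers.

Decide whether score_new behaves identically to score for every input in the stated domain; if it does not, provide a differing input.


At a=1, b=1: score gives 98, score_new gives 100.
verdict: not equivalent; witness: a=1, b=1


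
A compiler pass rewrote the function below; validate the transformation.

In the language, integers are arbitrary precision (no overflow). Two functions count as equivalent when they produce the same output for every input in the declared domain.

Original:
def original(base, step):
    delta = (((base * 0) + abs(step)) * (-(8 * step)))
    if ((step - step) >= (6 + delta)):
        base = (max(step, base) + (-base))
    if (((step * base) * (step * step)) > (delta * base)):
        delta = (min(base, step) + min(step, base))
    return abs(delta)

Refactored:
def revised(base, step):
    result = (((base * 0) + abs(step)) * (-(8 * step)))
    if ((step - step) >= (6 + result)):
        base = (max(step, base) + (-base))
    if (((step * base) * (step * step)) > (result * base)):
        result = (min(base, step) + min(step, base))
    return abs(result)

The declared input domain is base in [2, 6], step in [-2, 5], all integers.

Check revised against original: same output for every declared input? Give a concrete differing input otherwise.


Reading the diff, among the changes: local variable names differ.
Spot check at base=5, step=1 — original: delta = -8; ((step - step) >= (6 + delta)) -> true; base = 0; (((step * base) * (step * step)) > (delta * base)) -> false; return 8. revised: result = -8; ((step - step) >= (6 + result)) -> true; base = 0; (((step * base) * (step * step)) > (result * base)) -> false; return 8. Both give 8.
Every one of the 40 inputs gives matching results.
verdict: equivalent


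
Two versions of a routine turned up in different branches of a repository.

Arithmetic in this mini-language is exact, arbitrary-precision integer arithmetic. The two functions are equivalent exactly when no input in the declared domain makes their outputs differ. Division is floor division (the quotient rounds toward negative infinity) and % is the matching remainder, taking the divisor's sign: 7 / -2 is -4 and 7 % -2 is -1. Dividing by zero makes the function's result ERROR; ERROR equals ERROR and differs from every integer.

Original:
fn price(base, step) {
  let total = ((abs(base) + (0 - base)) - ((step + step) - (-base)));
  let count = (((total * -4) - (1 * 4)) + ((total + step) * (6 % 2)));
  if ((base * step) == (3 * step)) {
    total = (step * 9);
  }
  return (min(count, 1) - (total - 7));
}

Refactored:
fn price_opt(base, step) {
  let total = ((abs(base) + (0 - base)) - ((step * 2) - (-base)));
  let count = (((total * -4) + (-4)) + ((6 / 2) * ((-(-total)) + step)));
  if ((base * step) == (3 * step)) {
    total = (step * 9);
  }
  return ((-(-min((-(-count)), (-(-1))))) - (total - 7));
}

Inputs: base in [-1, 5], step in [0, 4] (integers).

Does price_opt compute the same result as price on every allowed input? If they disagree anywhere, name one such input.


Run the pair on base=-1, step=0.
price: total = 3; count = -16; ((base * step) == (3 * step)) -> true; total = 0; return -9
price_opt: total = 3; count = -7; ((base * step) == (3 * step)) -> true; total = 0; return 0
-9 against 0: the behavior changed.
verdict: not equivalent; witness: base=-1, step=0


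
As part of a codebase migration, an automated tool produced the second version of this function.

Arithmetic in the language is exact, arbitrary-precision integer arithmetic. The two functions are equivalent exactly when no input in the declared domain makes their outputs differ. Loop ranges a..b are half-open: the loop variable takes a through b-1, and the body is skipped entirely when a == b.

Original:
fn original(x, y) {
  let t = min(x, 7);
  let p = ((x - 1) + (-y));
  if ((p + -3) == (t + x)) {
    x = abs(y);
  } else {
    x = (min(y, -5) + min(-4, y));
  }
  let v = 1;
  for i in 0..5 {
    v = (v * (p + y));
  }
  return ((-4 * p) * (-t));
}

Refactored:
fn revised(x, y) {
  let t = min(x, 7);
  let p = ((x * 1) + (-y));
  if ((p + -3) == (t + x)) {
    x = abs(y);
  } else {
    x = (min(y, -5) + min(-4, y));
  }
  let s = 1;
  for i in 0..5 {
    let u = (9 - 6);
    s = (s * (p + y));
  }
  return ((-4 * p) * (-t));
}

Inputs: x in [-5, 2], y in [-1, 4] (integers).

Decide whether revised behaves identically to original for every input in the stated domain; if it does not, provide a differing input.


Consider the input x=-5, y=-1.
original: t := -5 | p := -5 | ((p + -3) == (t + x)): false | x := -9 | v := 1 | iter i=0: | v := -6 | iter i=1: | v := 36 | iter i=2: | v := -216 | iter i=3: | v := 1296 | iter i=4: | v := -7776 | result 100
revised: t := -5 | p := -4 | ((p + -3) == (t + x)): false | x := -9 | s := 1 | iter i=0: | u := 3 | s := -5 | iter i=1: | u := 3 | s := 25 | iter i=2: | u := 3 | s := -125 | iter i=3: | u := 3 | s := 625 | iter i=4: | u := 3 | s := -3125 | result 80
100 against 80: the behavior changed.
verdict: not equivalent; witness: x=-5, y=-1


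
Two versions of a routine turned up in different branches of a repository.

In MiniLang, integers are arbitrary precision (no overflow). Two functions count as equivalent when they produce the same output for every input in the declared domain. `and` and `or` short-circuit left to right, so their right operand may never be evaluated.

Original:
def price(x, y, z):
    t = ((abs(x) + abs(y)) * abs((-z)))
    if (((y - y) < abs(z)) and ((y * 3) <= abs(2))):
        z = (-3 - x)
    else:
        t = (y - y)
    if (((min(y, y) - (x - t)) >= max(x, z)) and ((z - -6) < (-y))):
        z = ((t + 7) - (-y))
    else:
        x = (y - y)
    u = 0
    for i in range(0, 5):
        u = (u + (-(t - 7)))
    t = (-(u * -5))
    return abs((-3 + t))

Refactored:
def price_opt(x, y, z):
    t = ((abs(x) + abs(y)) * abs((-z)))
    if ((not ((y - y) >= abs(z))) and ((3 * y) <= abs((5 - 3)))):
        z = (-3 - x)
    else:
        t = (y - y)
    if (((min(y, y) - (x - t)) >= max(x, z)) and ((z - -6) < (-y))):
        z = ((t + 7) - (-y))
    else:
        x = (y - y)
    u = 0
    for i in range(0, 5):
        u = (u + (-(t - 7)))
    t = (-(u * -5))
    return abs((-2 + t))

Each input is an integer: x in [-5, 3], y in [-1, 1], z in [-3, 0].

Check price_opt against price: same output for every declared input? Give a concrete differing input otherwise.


Not equivalent: x=-5, y=-1, z=-3 separates them (278 vs 277).
price: t=18, then (((y - y) < abs(z)) and ((y * 3) <= abs(2))) is true, then z=2, then (((min(y, y) - (x - t)) >= max(x, z)) and ((z - -6) < (-y))) is false, then x=0, then u=0, then (i=0), then u=-11, then (i=1), then u=-22, then (i=2), then u=-33, then (i=3), then u=-44, then (i=4), then u=-55, then t=-275, then returns 278
price_opt: t=18, then ((not ((y - y) >= abs(z))) and ((3 * y) <= abs((5 - 3)))) is true, then z=2, then (((min(y, y) - (x - t)) >= max(x, z)) and ((z - -6) < (-y))) is false, then x=0, then u=0, then (i=0), then u=-11, then (i=1), then u=-22, then (i=2), then u=-33, then (i=3), then u=-44, then (i=4), then u=-55, then t=-275, then returns 277
verdict: not equivalent; witness: x=-5, y=-1, z=-3


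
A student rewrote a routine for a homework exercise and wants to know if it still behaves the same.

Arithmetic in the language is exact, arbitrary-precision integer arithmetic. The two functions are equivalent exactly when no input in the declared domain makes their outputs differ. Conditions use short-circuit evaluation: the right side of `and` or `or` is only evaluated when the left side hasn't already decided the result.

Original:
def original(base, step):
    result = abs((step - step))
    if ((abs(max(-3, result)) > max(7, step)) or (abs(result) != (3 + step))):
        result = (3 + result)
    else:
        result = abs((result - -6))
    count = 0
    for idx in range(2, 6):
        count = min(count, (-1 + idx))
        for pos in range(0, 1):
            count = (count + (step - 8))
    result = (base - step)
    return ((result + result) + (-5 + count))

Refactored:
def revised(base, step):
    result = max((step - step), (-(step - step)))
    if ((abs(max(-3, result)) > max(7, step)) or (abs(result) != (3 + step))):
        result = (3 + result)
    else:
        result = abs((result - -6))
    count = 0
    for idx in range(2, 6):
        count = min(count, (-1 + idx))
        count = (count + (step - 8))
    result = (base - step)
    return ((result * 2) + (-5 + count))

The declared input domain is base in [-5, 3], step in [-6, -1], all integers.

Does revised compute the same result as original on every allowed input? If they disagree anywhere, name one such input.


Equivalent — the differences include loop structure differs; and statement counts differ; and constant usage differs; and min/max/abs usage differs; and arithmetic usage differs; and local variable names differ, yet no declared input distinguishes the two.
Tracing base=-4, step=-2: original: result becomes 0; next ((abs(max(-3, result)) > max(7, step)) or (abs(result) != (3 + step))) evaluates to true; next result becomes 3; next count becomes 0; next at idx=2:; next count becomes 0; next at pos=0:; next count becomes -10; next at idx=3:; next count becomes -10; next at pos=0:; next count becomes -20; next at idx=4:; next count becomes -20; next at pos=0:; next count becomes -30; next at idx=5:; next count becomes -30; next at pos=0:; next count becomes -40; next result becomes -2; next final value -49 | revised: result becomes 0; next ((abs(max(-3, result)) > max(7, step)) or (abs(result) != (3 + step))) evaluates to true; next result becomes 3; next count becomes 0; next at idx=2:; next count becomes 0; next count becomes -10; next at idx=3:; next count becomes -10; next count becomes -20; next at idx=4:; next count becomes -20; next count becomes -30; next at idx=5:; next count becomes -30; next count becomes -40; next result becomes -2; next final value -49 — matching result -49.
An exhaustive pass over the 54 declared inputs shows identical outputs.
verdict: equivalent


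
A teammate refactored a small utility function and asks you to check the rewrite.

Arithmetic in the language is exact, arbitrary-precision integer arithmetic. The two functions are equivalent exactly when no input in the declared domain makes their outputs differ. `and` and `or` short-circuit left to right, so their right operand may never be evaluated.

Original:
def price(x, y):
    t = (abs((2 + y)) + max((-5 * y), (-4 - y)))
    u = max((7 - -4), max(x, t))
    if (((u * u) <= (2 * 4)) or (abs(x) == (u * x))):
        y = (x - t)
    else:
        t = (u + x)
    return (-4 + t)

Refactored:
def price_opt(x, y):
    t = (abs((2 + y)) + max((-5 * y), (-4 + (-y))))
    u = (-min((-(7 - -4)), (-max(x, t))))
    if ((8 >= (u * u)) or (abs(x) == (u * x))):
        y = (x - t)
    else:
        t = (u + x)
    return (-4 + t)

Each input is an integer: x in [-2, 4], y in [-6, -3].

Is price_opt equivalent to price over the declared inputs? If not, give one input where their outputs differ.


Although constant usage differs; also comparison usage differs; also arithmetic usage differs; also min/max/abs usage differs, 28/28 inputs agree.
verdict: equivalent


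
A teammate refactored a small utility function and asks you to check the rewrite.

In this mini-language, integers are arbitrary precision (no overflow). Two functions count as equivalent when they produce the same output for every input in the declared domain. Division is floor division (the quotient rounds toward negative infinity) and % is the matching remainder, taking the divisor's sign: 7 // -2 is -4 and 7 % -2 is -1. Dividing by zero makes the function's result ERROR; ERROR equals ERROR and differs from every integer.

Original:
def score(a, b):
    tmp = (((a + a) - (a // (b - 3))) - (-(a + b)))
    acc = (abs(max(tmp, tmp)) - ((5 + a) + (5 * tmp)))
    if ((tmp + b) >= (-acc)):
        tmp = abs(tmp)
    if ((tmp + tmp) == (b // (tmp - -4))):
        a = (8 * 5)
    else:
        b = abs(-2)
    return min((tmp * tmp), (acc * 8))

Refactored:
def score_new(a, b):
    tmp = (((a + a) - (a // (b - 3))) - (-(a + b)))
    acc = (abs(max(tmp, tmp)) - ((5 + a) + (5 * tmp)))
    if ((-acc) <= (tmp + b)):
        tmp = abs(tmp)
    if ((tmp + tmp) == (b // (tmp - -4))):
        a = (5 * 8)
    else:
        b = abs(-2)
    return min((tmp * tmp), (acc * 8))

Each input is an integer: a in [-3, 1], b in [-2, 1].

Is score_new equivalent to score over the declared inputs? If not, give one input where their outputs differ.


Differences: comparison usage differs — yet all 20 inputs agree.
verdict: equivalent


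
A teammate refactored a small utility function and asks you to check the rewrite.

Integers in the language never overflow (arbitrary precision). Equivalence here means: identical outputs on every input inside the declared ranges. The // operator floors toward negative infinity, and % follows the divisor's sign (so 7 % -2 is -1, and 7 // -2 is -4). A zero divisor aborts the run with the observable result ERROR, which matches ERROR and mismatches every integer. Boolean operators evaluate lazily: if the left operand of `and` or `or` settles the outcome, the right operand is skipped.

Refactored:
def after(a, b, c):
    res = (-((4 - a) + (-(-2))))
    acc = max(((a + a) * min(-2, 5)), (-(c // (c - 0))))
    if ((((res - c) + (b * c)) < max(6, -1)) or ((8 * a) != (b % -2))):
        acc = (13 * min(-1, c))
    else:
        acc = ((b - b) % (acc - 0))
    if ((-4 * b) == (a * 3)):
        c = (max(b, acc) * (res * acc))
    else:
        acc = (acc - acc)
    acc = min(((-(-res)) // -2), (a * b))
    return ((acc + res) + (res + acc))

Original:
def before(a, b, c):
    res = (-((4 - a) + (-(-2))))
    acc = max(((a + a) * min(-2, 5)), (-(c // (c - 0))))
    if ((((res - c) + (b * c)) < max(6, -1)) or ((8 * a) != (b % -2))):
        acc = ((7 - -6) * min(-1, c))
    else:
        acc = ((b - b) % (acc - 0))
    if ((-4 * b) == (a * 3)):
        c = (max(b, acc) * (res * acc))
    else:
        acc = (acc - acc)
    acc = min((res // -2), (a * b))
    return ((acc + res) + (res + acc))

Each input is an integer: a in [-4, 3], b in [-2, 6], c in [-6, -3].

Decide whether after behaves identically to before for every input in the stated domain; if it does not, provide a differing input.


The two versions differ — the changes include arithmetic usage differs; also constant usage differs.
Tracing a=3, b=6, c=-3: before: res=-3, then acc=-1, then ((((res - c) + (b * c)) < max(6, -1)) or ((8 * a) != (b % -2))) is true, then acc=-39, then ((-4 * b) == (a * 3)) is false, then acc=0, then acc=1, then returns -4 | after: res=-3, then acc=-1, then ((((res - c) + (b * c)) < max(6, -1)) or ((8 * a) != (b % -2))) is true, then acc=-39, then ((-4 * b) == (a * 3)) is false, then acc=0, then acc=1, then returns -4 — matching result -4.
An exhaustive pass over the 288 declared inputs shows identical outputs.
verdict: equivalent


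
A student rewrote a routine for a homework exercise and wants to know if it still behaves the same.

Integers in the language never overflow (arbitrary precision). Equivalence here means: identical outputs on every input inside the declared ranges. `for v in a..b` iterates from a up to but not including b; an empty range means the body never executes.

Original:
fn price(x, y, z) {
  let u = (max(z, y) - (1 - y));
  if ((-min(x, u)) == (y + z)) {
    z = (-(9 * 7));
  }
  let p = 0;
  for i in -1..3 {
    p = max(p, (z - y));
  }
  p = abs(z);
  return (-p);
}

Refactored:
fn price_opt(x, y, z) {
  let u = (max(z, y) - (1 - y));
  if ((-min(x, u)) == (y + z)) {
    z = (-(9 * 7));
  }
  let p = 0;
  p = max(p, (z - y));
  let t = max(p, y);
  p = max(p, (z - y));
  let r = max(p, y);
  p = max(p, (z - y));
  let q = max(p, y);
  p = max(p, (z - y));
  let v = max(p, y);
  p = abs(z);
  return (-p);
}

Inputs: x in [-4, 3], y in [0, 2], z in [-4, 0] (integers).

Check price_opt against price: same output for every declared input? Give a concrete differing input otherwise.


Behavior is preserved: although loop structure differs, statement counts differ, min/max/abs usage differs, local variable names differ, arithmetic usage differs, the outputs never diverge.
Spot check at x=-3, y=1, z=-1 — price: u := 1 | ((-min(x, u)) == (y + z)): false | p := 0 | iter i=-1: | p := 0 | iter i=0: | p := 0 | iter i=1: | p := 0 | iter i=2: | p := 0 | p := 1 | result -1. price_opt: u := 1 | ((-min(x, u)) == (y + z)): false | p := 0 | p := 0 | t := 1 | p := 0 | r := 1 | p := 0 | q := 1 | p := 0 | v := 1 | p := 1 | result -1. Both give -1.
Sweeping the whole domain (120 inputs) finds no disagreement.
verdict: equivalent


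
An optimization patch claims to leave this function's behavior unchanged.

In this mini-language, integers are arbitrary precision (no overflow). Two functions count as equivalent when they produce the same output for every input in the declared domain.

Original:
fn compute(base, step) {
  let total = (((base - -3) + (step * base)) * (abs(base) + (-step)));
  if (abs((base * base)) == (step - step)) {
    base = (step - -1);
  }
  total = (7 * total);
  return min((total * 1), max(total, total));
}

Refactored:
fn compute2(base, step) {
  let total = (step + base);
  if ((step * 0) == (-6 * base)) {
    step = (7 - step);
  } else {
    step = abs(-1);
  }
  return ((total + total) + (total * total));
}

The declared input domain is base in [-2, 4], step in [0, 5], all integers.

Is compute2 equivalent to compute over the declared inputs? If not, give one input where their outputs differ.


Try base=-2, step=0.
compute: total = 2; (abs((base * base)) == (step - step)) -> false; total = 14; return 14
compute2: total = -2; ((step * 0) == (-6 * base)) -> false; step = 1; return 0
14 and 0 differ, so these are not the same function on this domain.
verdict: not equivalent; witness: base=-2, step=0


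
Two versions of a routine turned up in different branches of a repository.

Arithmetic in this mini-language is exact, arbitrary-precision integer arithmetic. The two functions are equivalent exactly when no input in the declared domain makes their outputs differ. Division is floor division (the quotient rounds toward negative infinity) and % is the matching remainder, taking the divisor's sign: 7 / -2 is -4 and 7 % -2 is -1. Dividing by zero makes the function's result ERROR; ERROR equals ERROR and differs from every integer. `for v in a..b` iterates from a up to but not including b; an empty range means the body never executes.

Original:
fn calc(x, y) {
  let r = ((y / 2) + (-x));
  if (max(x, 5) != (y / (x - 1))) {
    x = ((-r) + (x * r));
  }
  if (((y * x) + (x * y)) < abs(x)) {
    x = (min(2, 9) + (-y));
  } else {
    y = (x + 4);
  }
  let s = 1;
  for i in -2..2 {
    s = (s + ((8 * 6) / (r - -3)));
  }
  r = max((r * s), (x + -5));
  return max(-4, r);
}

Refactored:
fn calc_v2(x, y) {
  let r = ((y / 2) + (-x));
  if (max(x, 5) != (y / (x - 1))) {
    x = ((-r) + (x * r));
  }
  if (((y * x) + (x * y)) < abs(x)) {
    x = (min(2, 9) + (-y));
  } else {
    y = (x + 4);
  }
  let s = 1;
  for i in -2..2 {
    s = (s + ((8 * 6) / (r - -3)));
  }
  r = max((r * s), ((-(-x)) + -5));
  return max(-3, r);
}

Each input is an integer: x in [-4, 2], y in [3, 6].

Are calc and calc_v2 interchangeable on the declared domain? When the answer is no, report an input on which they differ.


Not equivalent: x=2, y=3 separates them (-4 vs -3).
calc: r := -1 | (max(x, 5) != (y / (x - 1))): true | x := -1 | (((y * x) + (x * y)) < abs(x)): true | x := -1 | s := 1 | iter i=-2: | s := 25 | iter i=-1: | s := 49 | iter i=0: | s := 73 | iter i=1: | s := 97 | r := -6 | result -4
calc_v2: r := -1 | (max(x, 5) != (y / (x - 1))): true | x := -1 | (((y * x) + (x * y)) < abs(x)): true | x := -1 | s := 1 | iter i=-2: | s := 25 | iter i=-1: | s := 49 | iter i=0: | s := 73 | iter i=1: | s := 97 | r := -6 | result -3
verdict: not equivalent; witness: x=2, y=3


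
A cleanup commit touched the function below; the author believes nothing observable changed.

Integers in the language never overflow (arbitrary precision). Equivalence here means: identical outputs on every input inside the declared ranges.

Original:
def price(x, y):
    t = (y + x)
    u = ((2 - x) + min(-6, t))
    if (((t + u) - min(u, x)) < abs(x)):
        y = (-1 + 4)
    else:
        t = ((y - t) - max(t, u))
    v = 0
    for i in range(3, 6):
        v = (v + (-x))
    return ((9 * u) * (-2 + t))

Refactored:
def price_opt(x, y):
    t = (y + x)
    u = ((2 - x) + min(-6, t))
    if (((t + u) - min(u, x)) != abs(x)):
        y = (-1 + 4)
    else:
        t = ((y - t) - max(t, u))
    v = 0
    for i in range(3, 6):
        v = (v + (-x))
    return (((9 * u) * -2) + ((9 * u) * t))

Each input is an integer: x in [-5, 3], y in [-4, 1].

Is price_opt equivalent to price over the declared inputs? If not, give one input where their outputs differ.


Evaluate both at x=0, y=1.
price: t=1, then u=-4, then (((t + u) - min(u, x)) < abs(x)) is false, then t=-1, then v=0, then (i=3), then v=0, then (i=4), then v=0, then (i=5), then v=0, then returns 108
price_opt: t=1, then u=-4, then (((t + u) - min(u, x)) != abs(x)) is true, then y=3, then v=0, then (i=3), then v=0, then (i=4), then v=0, then (i=5), then v=0, then returns 36
108 vs 36 — the two versions disagree here.
verdict: not equivalent; witness: x=0, y=1


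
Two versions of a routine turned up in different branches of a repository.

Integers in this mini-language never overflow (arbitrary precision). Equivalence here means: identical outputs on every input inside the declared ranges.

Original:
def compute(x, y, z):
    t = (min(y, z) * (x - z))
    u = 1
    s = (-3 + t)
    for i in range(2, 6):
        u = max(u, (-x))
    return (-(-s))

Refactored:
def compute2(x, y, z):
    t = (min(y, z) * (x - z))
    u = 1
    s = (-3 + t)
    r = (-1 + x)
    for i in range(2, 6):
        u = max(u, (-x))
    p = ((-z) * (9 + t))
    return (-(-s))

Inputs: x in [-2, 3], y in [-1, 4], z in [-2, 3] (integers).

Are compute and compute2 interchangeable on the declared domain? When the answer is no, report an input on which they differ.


Changes here: local variable names differ, plus constant usage differs, plus arithmetic usage differs, plus statement counts differ; the full 216-point sweep finds no disagreement.
verdict: equivalent


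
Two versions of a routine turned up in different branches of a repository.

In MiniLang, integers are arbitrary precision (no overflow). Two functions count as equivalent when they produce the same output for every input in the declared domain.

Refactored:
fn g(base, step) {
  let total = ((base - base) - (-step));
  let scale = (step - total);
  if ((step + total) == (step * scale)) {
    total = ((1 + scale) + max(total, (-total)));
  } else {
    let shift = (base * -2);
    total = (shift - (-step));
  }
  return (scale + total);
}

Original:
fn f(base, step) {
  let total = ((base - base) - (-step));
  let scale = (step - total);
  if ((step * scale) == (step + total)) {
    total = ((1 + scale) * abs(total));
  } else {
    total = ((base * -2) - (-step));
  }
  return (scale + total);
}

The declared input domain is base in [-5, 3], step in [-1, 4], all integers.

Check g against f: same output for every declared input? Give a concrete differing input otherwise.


The rewrite breaks on base=-5, step=0, where the results are 0 and 1.
f: total = 0; scale = 0; ((step * scale) == (step + total)) -> true; total = 0; return 0
g: total = 0; scale = 0; ((step + total) == (step * scale)) -> true; total = 1; return 1
verdict: not equivalent; witness: base=-5, step=0


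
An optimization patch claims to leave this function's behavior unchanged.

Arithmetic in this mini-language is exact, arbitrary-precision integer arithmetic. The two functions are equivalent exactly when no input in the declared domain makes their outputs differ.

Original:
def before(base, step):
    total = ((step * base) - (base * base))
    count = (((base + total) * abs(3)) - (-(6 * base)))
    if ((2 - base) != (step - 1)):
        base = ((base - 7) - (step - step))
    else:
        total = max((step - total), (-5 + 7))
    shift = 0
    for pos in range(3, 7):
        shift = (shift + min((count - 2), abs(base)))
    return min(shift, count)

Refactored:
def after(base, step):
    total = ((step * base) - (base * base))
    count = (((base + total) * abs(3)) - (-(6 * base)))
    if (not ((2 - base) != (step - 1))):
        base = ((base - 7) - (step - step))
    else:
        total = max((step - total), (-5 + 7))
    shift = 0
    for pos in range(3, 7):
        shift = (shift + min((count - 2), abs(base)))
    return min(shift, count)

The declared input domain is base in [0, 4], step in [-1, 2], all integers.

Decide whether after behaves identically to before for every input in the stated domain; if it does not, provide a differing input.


Consider the input base=1, step=0.
before: total=-1, then count=6, then ((2 - base) != (step - 1)) is true, then base=-6, then shift=0, then (pos=3), then shift=4, then (pos=4), then shift=8, then (pos=5), then shift=12, then (pos=6), then shift=16, then returns 6
after: total=-1, then count=6, then (not ((2 - base) != (step - 1))) is false, then total=2, then shift=0, then (pos=3), then shift=1, then (pos=4), then shift=2, then (pos=5), then shift=3, then (pos=6), then shift=4, then returns 4
6 against 4: the behavior changed.
verdict: not equivalent; witness: base=1, step=0


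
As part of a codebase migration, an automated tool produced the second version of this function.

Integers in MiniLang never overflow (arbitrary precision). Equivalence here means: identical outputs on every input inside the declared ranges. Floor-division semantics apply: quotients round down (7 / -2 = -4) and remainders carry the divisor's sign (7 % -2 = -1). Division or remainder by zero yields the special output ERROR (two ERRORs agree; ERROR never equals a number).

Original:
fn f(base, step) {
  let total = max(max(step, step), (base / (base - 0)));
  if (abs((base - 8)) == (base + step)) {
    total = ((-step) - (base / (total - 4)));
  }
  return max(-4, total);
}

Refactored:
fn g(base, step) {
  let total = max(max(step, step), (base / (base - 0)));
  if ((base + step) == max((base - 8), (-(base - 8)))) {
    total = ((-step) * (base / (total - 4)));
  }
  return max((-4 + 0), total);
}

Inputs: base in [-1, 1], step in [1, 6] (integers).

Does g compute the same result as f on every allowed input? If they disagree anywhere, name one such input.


The rewrite breaks on base=1, step=6, where the results are -4 and 0.
f: total := 6 | (abs((base - 8)) == (base + step)): true | total := -6 | result -4
g: total := 6 | ((base + step) == max((base - 8), (-(base - 8)))): true | total := 0 | result 0
verdict: not equivalent; witness: base=1, step=6


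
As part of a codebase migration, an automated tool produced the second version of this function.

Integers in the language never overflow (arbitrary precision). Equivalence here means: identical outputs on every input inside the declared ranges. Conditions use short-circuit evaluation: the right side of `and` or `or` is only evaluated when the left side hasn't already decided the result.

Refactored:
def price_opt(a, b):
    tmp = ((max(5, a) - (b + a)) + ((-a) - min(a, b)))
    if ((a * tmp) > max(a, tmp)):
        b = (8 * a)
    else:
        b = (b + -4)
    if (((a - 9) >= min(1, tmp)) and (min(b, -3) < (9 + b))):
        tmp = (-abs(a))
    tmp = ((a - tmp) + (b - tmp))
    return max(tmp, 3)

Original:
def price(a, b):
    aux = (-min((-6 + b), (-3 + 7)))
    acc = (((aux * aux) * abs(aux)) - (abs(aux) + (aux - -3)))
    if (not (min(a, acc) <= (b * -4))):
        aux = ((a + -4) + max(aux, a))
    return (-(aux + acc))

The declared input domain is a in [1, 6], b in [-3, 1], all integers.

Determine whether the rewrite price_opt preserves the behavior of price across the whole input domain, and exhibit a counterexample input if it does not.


These are not equivalent — on a=1, b=-3 the outputs split (-717 vs 3).
price: aux := 9 | acc := 708 | (not (min(a, acc) <= (b * -4))): false | result -717
price_opt: tmp := 9 | ((a * tmp) > max(a, tmp)): false | b := -7 | (((a - 9) >= min(1, tmp)) and (min(b, -3) < (9 + b))): false | tmp := -24 | result 3
verdict: not equivalent; witness: a=1, b=-3


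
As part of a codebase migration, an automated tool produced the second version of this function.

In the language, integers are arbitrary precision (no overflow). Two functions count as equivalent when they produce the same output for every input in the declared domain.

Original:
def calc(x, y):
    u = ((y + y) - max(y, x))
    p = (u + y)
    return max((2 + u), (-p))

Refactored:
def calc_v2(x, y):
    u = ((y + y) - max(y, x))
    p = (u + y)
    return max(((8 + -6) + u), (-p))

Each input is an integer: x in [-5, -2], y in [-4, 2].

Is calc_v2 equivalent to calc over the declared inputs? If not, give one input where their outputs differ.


Side by side, the visible changes include: constant usage differs; also arithmetic usage differs.
Tracing x=-5, y=1: calc: u = 1; p = 2; return 3 | calc_v2: u = 1; p = 2; return 3 — matching result 3.
Every one of the 28 inputs gives matching results.
verdict: equivalent
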